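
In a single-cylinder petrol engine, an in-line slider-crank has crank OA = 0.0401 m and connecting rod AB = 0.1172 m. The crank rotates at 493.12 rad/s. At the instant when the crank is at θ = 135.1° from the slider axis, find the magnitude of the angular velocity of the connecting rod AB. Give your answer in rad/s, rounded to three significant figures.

123

ω = 493.1 rad/s
The rod makes angle φ with the slider axis where L sinφ = r sinθ; differentiating, L cosφ·φ̇ = r ω cosθ.
L cosφ = √(L² − r² sin²θ) = 0.11373 m.
|ω_rod| = r ω |cosθ| / √(L² − r² sin²θ) = 0.0401·493.1·0.70834/0.11373 = 123.16 rad/s.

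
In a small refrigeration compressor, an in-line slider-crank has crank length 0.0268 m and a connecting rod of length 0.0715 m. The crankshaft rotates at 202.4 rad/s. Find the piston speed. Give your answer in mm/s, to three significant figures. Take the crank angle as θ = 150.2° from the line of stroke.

ω = 202.4 rad/s
For an in-line slider-crank, x = r cosθ + √(L² − r² sin²θ), so v = −rω sinθ·[1 + r cosθ/√(L² − r² sin²θ)].
With r = 0.0268 m, L = 0.0715 m, θ = 150.2°: √(L² − r² sin²θ) = 0.070249 m.
v = −0.0268·202.4·0.49697·[1 + 0.0268·-0.86777/0.070249] = -1.8033 m/s.
|v| = 1.8033 m/s = 1803.3 mm/s.

1800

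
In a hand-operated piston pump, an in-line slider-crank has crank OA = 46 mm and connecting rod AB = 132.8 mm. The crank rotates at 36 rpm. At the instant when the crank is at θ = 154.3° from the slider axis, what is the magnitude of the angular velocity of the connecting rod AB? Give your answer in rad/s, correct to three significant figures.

ω = 3.77 rad/s (converted from 36 rpm).
The rod makes angle φ with the slider axis where L sinφ = r sinθ; differentiating, L cosφ·φ̇ = r ω cosθ.
L cosφ = √(L² − r² sin²θ) = 0.13129 m.
|ω_rod| = r ω |cosθ| / √(L² − r² sin²θ) = 0.046·3.77·0.90108/0.13129 = 1.1902 rad/s.

1.19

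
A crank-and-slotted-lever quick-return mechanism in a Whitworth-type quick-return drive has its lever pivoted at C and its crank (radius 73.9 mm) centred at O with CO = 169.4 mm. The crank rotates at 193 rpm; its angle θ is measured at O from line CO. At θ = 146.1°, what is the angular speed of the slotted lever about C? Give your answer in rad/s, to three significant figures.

7.45

ω = 20.21 rad/s (from 193 rpm).
Crank pin A relative to C: A = (d + r cosθ, r sinθ); lever angle φ = atan2(r sinθ, d + r cosθ).
Differentiating tanφ: φ̇ = rω(d cosθ + r)/(d² + r² + 2dr cosθ).
d² + r² + 2dr cosθ = |CA|² = 0.0133763 m²;  d cosθ + r = -0.066704 m.
|ω_lever| = |0.0739·20.21·-0.066704| / 0.0133763 = 7.4481 rad/s.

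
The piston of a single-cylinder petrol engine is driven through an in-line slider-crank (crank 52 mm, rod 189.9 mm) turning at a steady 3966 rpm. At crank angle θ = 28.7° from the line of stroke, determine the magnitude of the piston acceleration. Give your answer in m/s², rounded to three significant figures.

ω = 2π·3966/60 = 415.3 rad/s
x(θ) = r cosθ + √(L² − r² sin²θ); with ω constant, a = ω²·d²x/dθ².
d²x/dθ² = −r cosθ − r²(cos2θ)/√u − r⁴ sin²2θ/(4u^{3/2}),  u = L² − r² sin²θ = 0.0354384 m².
Substituting r = 0.052 m, L = 0.1899 m, θ = 28.7°: d²x/dθ² = -0.053545 m.
a = ω²·d²x/dθ² = (415.3)²·(-0.053545) = -9235.9 m/s²;  |a| = 9235.9 m/s².

9240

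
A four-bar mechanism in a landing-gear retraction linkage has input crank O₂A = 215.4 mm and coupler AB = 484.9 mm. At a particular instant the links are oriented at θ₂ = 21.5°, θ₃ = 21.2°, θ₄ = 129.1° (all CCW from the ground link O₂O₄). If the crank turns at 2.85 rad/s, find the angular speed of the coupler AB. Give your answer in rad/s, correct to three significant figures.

ω₂ = 2.85 rad/s
Differentiating the loop-closure r₂e^{iθ₂}+r₃e^{iθ₃}=r₁+r₄e^{iθ₄} gives r₂ω₂e^{iθ₂}+r₃ω₃e^{iθ₃}=r₄ω₄e^{iθ₄}.
Eliminating the other unknown: ω₃ = r₂ω₂ sin(θ₄−θ₂) / [r₃ sin(θ₃−θ₄)].
Numerator sine = +0.95319; denominator sine = -0.95159.
Result = 0.2154·2.85·(+0.95319) / (0.4849·(-0.95159)) = -1.2681 rad/s; magnitude 1.2681 rad/s.

1.27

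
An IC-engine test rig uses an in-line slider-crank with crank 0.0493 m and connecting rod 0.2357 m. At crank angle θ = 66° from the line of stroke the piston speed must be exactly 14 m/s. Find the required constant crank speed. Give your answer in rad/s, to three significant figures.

286

For an in-line slider-crank, |v_piston| = rω|sinθ|·[1 + r cosθ/√(L² − r² sin²θ)].
With r = 0.0493 m, L = 0.2357 m, θ = 66°: the bracketed kinematic factor |dx/dθ| = 0.048941 m.
ω = v/|dx/dθ| = 14/0.048941 = 286.06 rad/s.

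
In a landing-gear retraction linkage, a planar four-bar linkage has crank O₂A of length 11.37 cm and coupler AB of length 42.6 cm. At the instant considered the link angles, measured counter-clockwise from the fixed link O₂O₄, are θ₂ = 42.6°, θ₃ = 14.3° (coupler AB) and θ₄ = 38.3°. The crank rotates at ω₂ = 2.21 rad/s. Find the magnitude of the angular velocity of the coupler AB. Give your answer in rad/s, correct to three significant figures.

ω₂ = 2.21 rad/s
Differentiating the loop-closure r₂e^{iθ₂}+r₃e^{iθ₃}=r₁+r₄e^{iθ₄} gives r₂ω₂e^{iθ₂}+r₃ω₃e^{iθ₃}=r₄ω₄e^{iθ₄}.
Eliminating the other unknown: ω₃ = r₂ω₂ sin(θ₄−θ₂) / [r₃ sin(θ₃−θ₄)].
Numerator sine = -0.07498; denominator sine = -0.40674.
Result = 0.1137·2.21·(-0.07498) / (0.426·(-0.40674)) = +0.10873 rad/s; magnitude 0.10873 rad/s.

0.109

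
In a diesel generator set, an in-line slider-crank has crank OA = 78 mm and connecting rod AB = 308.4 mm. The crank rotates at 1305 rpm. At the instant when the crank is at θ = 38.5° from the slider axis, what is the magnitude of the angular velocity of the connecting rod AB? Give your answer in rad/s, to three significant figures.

27.4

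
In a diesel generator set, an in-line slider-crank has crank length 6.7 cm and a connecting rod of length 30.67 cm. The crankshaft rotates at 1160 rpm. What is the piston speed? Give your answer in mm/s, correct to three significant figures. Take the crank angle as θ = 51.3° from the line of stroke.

7230

ω = 2π·1160/60 = 121.5 rad/s
For an in-line slider-crank, x = r cosθ + √(L² − r² sin²θ), so v = −rω sinθ·[1 + r cosθ/√(L² − r² sin²θ)].
With r = 0.067 m, L = 0.3067 m, θ = 51.3°: √(L² − r² sin²θ) = 0.30221 m.
v = −0.067·121.5·0.78043·[1 + 0.067·0.62524/0.30221] = -7.2322 m/s.
|v| = 7.2322 m/s = 7232.2 mm/s.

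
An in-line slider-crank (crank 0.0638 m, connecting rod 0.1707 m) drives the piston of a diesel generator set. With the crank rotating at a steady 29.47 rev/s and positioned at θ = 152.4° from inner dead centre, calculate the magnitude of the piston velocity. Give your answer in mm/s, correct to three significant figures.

3630

ω = 2π·29.5 = 185.2 rad/s
For an in-line slider-crank, x = r cosθ + √(L² − r² sin²θ), so v = −rω sinθ·[1 + r cosθ/√(L² − r² sin²θ)].
With r = 0.0638 m, L = 0.1707 m, θ = 152.4°: √(L² − r² sin²θ) = 0.16812 m.
v = −0.0638·185.2·0.46330·[1 + 0.0638·-0.88620/0.16812] = -3.6325 m/s.
|v| = 3.6325 m/s = 3632.5 mm/s.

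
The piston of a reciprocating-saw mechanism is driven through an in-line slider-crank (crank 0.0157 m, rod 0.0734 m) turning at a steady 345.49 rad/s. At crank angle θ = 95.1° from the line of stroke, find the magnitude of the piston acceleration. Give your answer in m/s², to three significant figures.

570

ω = 345.5 rad/s
x(θ) = r cosθ + √(L² − r² sin²θ); with ω constant, a = ω²·d²x/dθ².
d²x/dθ² = −r cosθ − r²(cos2θ)/√u − r⁴ sin²2θ/(4u^{3/2}),  u = L² − r² sin²θ = 0.00514302 m².
Substituting r = 0.0157 m, L = 0.0734 m, θ = 95.1°: d²x/dθ² = +0.0047771 m.
a = ω²·d²x/dθ² = (345.5)²·(+0.0047771) = +570.21 m/s²;  |a| = 570.21 m/s².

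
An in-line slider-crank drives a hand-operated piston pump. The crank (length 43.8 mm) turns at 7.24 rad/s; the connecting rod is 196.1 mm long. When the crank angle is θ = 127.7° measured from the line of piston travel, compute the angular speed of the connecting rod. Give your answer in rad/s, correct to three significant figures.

ω = 7.24 rad/s
The rod makes angle φ with the slider axis where L sinφ = r sinθ; differentiating, L cosφ·φ̇ = r ω cosθ.
L cosφ = √(L² − r² sin²θ) = 0.19301 m.
|ω_rod| = r ω |cosθ| / √(L² − r² sin²θ) = 0.0438·7.24·0.61153/0.19301 = 1.0047 rad/s.

1.00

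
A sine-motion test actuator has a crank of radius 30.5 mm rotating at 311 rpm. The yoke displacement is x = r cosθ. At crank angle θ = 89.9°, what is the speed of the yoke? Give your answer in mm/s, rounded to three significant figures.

ω = 32.57 rad/s (from 311 rpm).
x = r cosθ ⇒ ẋ = −rω sinθ.
|v| = rω|sinθ| = 0.0305·32.57·|sin 89.9°| = 0.99332 m/s = 993.32 mm/s.

993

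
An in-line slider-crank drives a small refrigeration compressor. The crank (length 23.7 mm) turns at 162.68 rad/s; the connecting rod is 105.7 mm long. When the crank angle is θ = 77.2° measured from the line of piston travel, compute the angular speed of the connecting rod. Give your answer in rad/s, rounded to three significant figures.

ω = 162.7 rad/s
The rod makes angle φ with the slider axis where L sinφ = r sinθ; differentiating, L cosφ·φ̇ = r ω cosθ.
L cosφ = √(L² − r² sin²θ) = 0.10314 m.
|ω_rod| = r ω |cosθ| / √(L² − r² sin²θ) = 0.0237·162.7·0.22155/0.10314 = 8.2816 rad/s.

8.28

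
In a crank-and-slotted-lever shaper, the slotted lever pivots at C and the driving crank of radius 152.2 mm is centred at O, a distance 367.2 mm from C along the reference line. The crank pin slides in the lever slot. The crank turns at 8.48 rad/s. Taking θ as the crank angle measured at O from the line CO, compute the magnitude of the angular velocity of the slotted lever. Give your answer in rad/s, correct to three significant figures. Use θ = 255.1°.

ω = 8.48 rad/s
Crank pin A relative to C: A = (d + r cosθ, r sinθ); lever angle φ = atan2(r sinθ, d + r cosθ).
Differentiating tanφ: φ̇ = rω(d cosθ + r)/(d² + r² + 2dr cosθ).
d² + r² + 2dr cosθ = |CA|² = 0.129259 m²;  d cosθ + r = +0.057781 m.
|ω_lever| = |0.1522·8.48·+0.057781| / 0.129259 = 0.57694 rad/s.

0.577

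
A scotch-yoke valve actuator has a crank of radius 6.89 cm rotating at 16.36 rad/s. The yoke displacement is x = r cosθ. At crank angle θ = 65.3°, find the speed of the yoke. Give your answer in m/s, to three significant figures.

ω = 16.36 rad/s
x = r cosθ ⇒ ẋ = −rω sinθ.
|v| = rω|sinθ| = 0.0689·16.36·|sin 65.3°| = 1.0241 m/s.

1.02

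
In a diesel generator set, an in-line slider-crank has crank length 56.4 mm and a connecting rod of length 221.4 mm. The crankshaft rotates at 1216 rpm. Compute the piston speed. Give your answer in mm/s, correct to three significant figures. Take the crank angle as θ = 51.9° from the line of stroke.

6560

ω = 2π·1216/60 = 127.3 rad/s
For an in-line slider-crank, x = r cosθ + √(L² − r² sin²θ), so v = −rω sinθ·[1 + r cosθ/√(L² − r² sin²θ)].
With r = 0.0564 m, L = 0.2214 m, θ = 51.9°: √(L² − r² sin²θ) = 0.21691 m.
v = −0.0564·127.3·0.78694·[1 + 0.0564·0.61704/0.21691] = -6.5585 m/s.
|v| = 6.5585 m/s = 6558.5 mm/s.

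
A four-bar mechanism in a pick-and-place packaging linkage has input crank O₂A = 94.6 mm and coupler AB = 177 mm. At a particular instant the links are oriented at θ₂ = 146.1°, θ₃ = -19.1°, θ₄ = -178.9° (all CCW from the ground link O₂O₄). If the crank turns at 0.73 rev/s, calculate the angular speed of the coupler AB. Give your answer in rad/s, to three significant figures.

ω₂ = 4.587 rad/s (from 0.73 rev/s).
Differentiating the loop-closure r₂e^{iθ₂}+r₃e^{iθ₃}=r₁+r₄e^{iθ₄} gives r₂ω₂e^{iθ₂}+r₃ω₃e^{iθ₃}=r₄ω₄e^{iθ₄}.
Eliminating the other unknown: ω₃ = r₂ω₂ sin(θ₄−θ₂) / [r₃ sin(θ₃−θ₄)].
Numerator sine = +0.57358; denominator sine = +0.34530.
Result = 0.0946·4.587·(+0.57358) / (0.177·(+0.34530)) = +4.0721 rad/s; magnitude 4.0721 rad/s.

4.07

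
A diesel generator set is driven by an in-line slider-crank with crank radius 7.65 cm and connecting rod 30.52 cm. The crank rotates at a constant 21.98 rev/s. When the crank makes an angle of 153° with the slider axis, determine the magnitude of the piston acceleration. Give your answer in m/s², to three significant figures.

1080

ω = 2π·22 = 138.1 rad/s
x(θ) = r cosθ + √(L² − r² sin²θ); with ω constant, a = ω²·d²x/dθ².
d²x/dθ² = −r cosθ − r²(cos2θ)/√u − r⁴ sin²2θ/(4u^{3/2}),  u = L² − r² sin²θ = 0.0919408 m².
Substituting r = 0.0765 m, L = 0.3052 m, θ = 153°: d²x/dθ² = +0.056616 m.
a = ω²·d²x/dθ² = (138.1)²·(+0.056616) = +1079.8 m/s²;  |a| = 1079.8 m/s².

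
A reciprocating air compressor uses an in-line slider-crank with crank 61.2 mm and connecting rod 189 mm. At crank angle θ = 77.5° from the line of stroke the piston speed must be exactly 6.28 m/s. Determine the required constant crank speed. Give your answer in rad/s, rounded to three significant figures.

97.9

For an in-line slider-crank, |v_piston| = rω|sinθ|·[1 + r cosθ/√(L² − r² sin²θ)].
With r = 0.0612 m, L = 0.189 m, θ = 77.5°: the bracketed kinematic factor |dx/dθ| = 0.064163 m.
ω = v/|dx/dθ| = 6.28/0.064163 = 97.875 rad/s.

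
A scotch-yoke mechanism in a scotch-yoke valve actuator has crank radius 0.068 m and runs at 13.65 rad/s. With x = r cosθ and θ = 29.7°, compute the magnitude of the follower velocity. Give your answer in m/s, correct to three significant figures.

0.460

ω = 13.65 rad/s
x = r cosθ ⇒ ẋ = −rω sinθ.
|v| = rω|sinθ| = 0.068·13.65·|sin 29.7°| = 0.45988 m/s.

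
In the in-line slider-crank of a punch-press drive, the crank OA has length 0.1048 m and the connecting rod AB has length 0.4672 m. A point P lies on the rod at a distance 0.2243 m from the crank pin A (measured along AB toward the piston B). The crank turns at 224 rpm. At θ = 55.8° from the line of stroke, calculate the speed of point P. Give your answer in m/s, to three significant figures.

ω = 23.46 rad/s.  Crank-pin speed |V_A| = rω = 2.4583 m/s, perpendicular to OA.
Rod angle: sinφ = −(r/L) sinθ ⇒ φ = -10.692°; ω_rod = −rω cosθ/√(L²−r²sin²θ) = -3.0098 rad/s.
V_P = V_A + ω_rod × AP, with AP = 0.2243 m along the rod.
Components: V_Px = −rω sinθ − a·ω_rod·sinφ = -2.1585 m/s;  V_Py = rω cosθ + a·ω_rod·cosφ = +0.7184 m/s.
|V_P| = √(V_Px² + V_Py²) = 2.2749 m/s.

2.27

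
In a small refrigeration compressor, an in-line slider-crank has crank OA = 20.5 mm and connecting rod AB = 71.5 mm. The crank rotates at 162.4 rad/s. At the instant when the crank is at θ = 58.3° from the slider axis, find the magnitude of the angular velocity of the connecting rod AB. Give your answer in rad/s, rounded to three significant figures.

25.2

ω = 162.4 rad/s
The rod makes angle φ with the slider axis where L sinφ = r sinθ; differentiating, L cosφ·φ̇ = r ω cosθ.
L cosφ = √(L² − r² sin²θ) = 0.06934 m.
|ω_rod| = r ω |cosθ| / √(L² − r² sin²θ) = 0.0205·162.4·0.52547/0.06934 = 25.229 rad/s.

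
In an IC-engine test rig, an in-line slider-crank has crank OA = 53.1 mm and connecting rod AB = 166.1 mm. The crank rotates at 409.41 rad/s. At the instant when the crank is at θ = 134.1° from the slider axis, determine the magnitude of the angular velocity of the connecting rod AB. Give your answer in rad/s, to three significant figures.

93.6

ω = 409.4 rad/s
The rod makes angle φ with the slider axis where L sinφ = r sinθ; differentiating, L cosφ·φ̇ = r ω cosθ.
L cosφ = √(L² − r² sin²θ) = 0.16166 m.
|ω_rod| = r ω |cosθ| / √(L² − r² sin²θ) = 0.0531·409.4·0.69591/0.16166 = 93.583 rad/s.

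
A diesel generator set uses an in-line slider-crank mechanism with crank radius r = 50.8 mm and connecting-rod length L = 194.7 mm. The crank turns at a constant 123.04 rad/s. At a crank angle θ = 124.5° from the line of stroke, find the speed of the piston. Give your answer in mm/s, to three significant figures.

4370

ω = 123 rad/s
For an in-line slider-crank, x = r cosθ + √(L² − r² sin²θ), so v = −rω sinθ·[1 + r cosθ/√(L² − r² sin²θ)].
With r = 0.0508 m, L = 0.1947 m, θ = 124.5°: √(L² − r² sin²θ) = 0.19015 m.
v = −0.0508·123·0.82413·[1 + 0.0508·-0.56641/0.19015] = -4.3717 m/s.
|v| = 4.3717 m/s = 4371.7 mm/s.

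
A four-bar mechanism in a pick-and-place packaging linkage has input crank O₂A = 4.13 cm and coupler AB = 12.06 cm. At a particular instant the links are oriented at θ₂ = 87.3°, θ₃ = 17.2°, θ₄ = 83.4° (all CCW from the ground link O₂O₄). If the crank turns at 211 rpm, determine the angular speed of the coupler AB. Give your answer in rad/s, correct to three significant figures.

0.562

ω₂ = 22.1 rad/s (from 211 rpm).
Differentiating the loop-closure r₂e^{iθ₂}+r₃e^{iθ₃}=r₁+r₄e^{iθ₄} gives r₂ω₂e^{iθ₂}+r₃ω₃e^{iθ₃}=r₄ω₄e^{iθ₄}.
Eliminating the other unknown: ω₃ = r₂ω₂ sin(θ₄−θ₂) / [r₃ sin(θ₃−θ₄)].
Numerator sine = -0.06802; denominator sine = -0.91496.
Result = 0.0413·22.1·(-0.06802) / (0.1206·(-0.91496)) = +0.56249 rad/s; magnitude 0.56249 rad/s.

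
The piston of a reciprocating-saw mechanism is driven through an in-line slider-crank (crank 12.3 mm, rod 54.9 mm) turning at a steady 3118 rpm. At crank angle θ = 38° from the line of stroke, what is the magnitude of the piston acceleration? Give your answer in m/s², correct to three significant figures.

1110

ω = 2π·3118/60 = 326.5 rad/s
x(θ) = r cosθ + √(L² − r² sin²θ); with ω constant, a = ω²·d²x/dθ².
d²x/dθ² = −r cosθ − r²(cos2θ)/√u − r⁴ sin²2θ/(4u^{3/2}),  u = L² − r² sin²θ = 0.00295667 m².
Substituting r = 0.0123 m, L = 0.0549 m, θ = 38°: d²x/dθ² = -0.010399 m.
a = ω²·d²x/dθ² = (326.5)²·(-0.010399) = -1108.7 m/s²;  |a| = 1108.7 m/s².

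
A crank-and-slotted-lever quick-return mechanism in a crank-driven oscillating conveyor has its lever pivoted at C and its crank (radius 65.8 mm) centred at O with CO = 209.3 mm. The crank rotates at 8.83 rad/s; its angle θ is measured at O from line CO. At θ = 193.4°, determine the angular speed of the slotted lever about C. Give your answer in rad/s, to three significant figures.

ω = 8.83 rad/s
Crank pin A relative to C: A = (d + r cosθ, r sinθ); lever angle φ = atan2(r sinθ, d + r cosθ).
Differentiating tanφ: φ̇ = rω(d cosθ + r)/(d² + r² + 2dr cosθ).
d² + r² + 2dr cosθ = |CA|² = 0.0213421 m²;  d cosθ + r = -0.1378 m.
|ω_lever| = |0.0658·8.83·-0.1378| / 0.0213421 = 3.7515 rad/s.

3.75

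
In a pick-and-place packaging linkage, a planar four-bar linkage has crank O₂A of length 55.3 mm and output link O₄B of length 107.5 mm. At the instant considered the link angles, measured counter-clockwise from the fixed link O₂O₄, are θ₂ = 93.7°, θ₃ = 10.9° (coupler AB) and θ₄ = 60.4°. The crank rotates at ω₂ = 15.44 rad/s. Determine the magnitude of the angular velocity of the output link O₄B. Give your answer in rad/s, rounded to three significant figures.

10.4

ω₂ = 15.44 rad/s
Differentiating the loop-closure r₂e^{iθ₂}+r₃e^{iθ₃}=r₁+r₄e^{iθ₄} gives r₂ω₂e^{iθ₂}+r₃ω₃e^{iθ₃}=r₄ω₄e^{iθ₄}.
Eliminating the other unknown: ω₄ = r₂ω₂ sin(θ₂−θ₃) / [r₄ sin(θ₄−θ₃)].
Numerator sine = +0.99211; denominator sine = +0.76041.
Result = 0.0553·15.44·(+0.99211) / (0.1075·(+0.76041)) = +10.363 rad/s; magnitude 10.363 rad/s.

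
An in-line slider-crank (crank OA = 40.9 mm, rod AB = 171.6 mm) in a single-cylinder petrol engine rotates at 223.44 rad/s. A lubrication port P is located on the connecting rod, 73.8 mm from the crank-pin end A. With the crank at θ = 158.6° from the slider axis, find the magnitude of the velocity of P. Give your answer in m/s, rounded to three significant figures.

ω = 223.4 rad/s.  Crank-pin speed |V_A| = rω = 9.1387 m/s, perpendicular to OA.
Rod angle: sinφ = −(r/L) sinθ ⇒ φ = -4.989°; ω_rod = −rω cosθ/√(L²−r²sin²θ) = +49.773 rad/s.
V_P = V_A + ω_rod × AP, with AP = 0.0738 m along the rod.
Components: V_Px = −rω sinθ − a·ω_rod·sinφ = -3.0151 m/s;  V_Py = rω cosθ + a·ω_rod·cosφ = -4.8493 m/s.
|V_P| = √(V_Px² + V_Py²) = 5.7102 m/s.

5.71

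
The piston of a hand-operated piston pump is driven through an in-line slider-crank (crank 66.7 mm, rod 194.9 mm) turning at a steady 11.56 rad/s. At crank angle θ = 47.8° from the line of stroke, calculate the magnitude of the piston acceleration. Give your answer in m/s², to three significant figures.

ω = 11.56 rad/s
x(θ) = r cosθ + √(L² − r² sin²θ); with ω constant, a = ω²·d²x/dθ².
d²x/dθ² = −r cosθ − r²(cos2θ)/√u − r⁴ sin²2θ/(4u^{3/2}),  u = L² − r² sin²θ = 0.0355445 m².
Substituting r = 0.0667 m, L = 0.1949 m, θ = 47.8°: d²x/dθ² = -0.043232 m.
a = ω²·d²x/dθ² = (11.56)²·(-0.043232) = -5.7773 m/s²;  |a| = 5.7773 m/s².

5.78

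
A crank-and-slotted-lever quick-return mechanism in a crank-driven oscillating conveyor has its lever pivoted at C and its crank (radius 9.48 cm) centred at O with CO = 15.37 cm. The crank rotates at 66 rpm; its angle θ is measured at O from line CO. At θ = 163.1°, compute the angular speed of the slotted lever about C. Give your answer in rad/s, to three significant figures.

7.24

ω = 6.912 rad/s (from 66 rpm).
Crank pin A relative to C: A = (d + r cosθ, r sinθ); lever angle φ = atan2(r sinθ, d + r cosθ).
Differentiating tanφ: φ̇ = rω(d cosθ + r)/(d² + r² + 2dr cosθ).
d² + r² + 2dr cosθ = |CA|² = 0.00472773 m²;  d cosθ + r = -0.052262 m.
|ω_lever| = |0.0948·6.912·-0.052262| / 0.00472773 = 7.243 rad/s.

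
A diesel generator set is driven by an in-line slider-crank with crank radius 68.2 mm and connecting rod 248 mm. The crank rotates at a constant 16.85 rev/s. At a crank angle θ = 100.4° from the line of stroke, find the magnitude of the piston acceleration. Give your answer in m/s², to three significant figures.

342

ω = 2π·16.9 = 105.9 rad/s
x(θ) = r cosθ + √(L² − r² sin²θ); with ω constant, a = ω²·d²x/dθ².
d²x/dθ² = −r cosθ − r²(cos2θ)/√u − r⁴ sin²2θ/(4u^{3/2}),  u = L² − r² sin²θ = 0.0570043 m².
Substituting r = 0.0682 m, L = 0.248 m, θ = 100.4°: d²x/dθ² = +0.030473 m.
a = ω²·d²x/dθ² = (105.9)²·(+0.030473) = +341.56 m/s²;  |a| = 341.56 m/s².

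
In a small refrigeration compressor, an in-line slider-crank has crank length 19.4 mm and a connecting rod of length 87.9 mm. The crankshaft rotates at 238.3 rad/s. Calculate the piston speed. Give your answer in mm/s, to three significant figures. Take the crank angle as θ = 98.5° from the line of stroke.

ω = 238.3 rad/s
For an in-line slider-crank, x = r cosθ + √(L² − r² sin²θ), so v = −rω sinθ·[1 + r cosθ/√(L² − r² sin²θ)].
With r = 0.0194 m, L = 0.0879 m, θ = 98.5°: √(L² − r² sin²θ) = 0.08578 m.
v = −0.0194·238.3·0.98902·[1 + 0.0194·-0.14781/0.08578] = -4.4194 m/s.
|v| = 4.4194 m/s = 4419.4 mm/s.

4420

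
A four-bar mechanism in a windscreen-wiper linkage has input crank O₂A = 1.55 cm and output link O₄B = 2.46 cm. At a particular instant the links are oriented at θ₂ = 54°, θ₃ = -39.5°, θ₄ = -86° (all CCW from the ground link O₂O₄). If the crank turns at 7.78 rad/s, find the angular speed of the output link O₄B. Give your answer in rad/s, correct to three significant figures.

6.75

ω₂ = 7.78 rad/s
Differentiating the loop-closure r₂e^{iθ₂}+r₃e^{iθ₃}=r₁+r₄e^{iθ₄} gives r₂ω₂e^{iθ₂}+r₃ω₃e^{iθ₃}=r₄ω₄e^{iθ₄}.
Eliminating the other unknown: ω₄ = r₂ω₂ sin(θ₂−θ₃) / [r₄ sin(θ₄−θ₃)].
Numerator sine = +0.99813; denominator sine = -0.72537.
Result = 0.0155·7.78·(+0.99813) / (0.0246·(-0.72537)) = -6.7453 rad/s; magnitude 6.7453 rad/s.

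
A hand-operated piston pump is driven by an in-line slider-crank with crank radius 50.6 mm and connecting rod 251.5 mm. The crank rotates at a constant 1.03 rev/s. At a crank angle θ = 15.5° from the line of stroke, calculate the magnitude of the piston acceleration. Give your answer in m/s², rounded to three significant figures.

ω = 2π·1.03 = 6.472 rad/s
x(θ) = r cosθ + √(L² − r² sin²θ); with ω constant, a = ω²·d²x/dθ².
d²x/dθ² = −r cosθ − r²(cos2θ)/√u − r⁴ sin²2θ/(4u^{3/2}),  u = L² − r² sin²θ = 0.0630694 m².
Substituting r = 0.0506 m, L = 0.2515 m, θ = 15.5°: d²x/dθ² = -0.057526 m.
a = ω²·d²x/dθ² = (6.472)²·(-0.057526) = -2.4093 m/s²;  |a| = 2.4093 m/s².

2.41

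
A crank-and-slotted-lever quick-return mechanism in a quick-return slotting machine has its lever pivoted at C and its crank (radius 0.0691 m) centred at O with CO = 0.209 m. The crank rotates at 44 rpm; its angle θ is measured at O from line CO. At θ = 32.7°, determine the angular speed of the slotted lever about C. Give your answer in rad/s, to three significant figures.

ω = 4.608 rad/s (from 44 rpm).
Crank pin A relative to C: A = (d + r cosθ, r sinθ); lever angle φ = atan2(r sinθ, d + r cosθ).
Differentiating tanφ: φ̇ = rω(d cosθ + r)/(d² + r² + 2dr cosθ).
d² + r² + 2dr cosθ = |CA|² = 0.0727618 m²;  d cosθ + r = +0.24498 m.
|ω_lever| = |0.0691·4.608·+0.24498| / 0.0727618 = 1.072 rad/s.

1.07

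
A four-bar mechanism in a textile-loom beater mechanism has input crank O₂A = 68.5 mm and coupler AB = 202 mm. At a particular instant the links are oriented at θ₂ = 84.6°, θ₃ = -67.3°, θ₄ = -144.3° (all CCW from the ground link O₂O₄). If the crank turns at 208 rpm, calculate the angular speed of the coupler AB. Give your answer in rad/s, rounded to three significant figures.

5.71

ω₂ = 21.78 rad/s (from 208 rpm).
Differentiating the loop-closure r₂e^{iθ₂}+r₃e^{iθ₃}=r₁+r₄e^{iθ₄} gives r₂ω₂e^{iθ₂}+r₃ω₃e^{iθ₃}=r₄ω₄e^{iθ₄}.
Eliminating the other unknown: ω₃ = r₂ω₂ sin(θ₄−θ₂) / [r₃ sin(θ₃−θ₄)].
Numerator sine = +0.75356; denominator sine = +0.97437.
Result = 0.0685·21.78·(+0.75356) / (0.202·(+0.97437)) = +5.7125 rad/s; magnitude 5.7125 rad/s.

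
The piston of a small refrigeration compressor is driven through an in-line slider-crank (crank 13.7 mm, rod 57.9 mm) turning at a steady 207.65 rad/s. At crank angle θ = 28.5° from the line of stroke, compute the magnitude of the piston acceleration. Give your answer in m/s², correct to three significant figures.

ω = 207.7 rad/s
x(θ) = r cosθ + √(L² − r² sin²θ); with ω constant, a = ω²·d²x/dθ².
d²x/dθ² = −r cosθ − r²(cos2θ)/√u − r⁴ sin²2θ/(4u^{3/2}),  u = L² − r² sin²θ = 0.00330968 m².
Substituting r = 0.0137 m, L = 0.0579 m, θ = 28.5°: d²x/dθ² = -0.013849 m.
a = ω²·d²x/dθ² = (207.7)²·(-0.013849) = -597.16 m/s²;  |a| = 597.16 m/s².

597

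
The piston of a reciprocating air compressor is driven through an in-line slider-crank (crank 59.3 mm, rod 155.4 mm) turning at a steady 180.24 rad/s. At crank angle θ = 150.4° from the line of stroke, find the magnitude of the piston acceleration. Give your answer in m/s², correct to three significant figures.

1270

ω = 180.2 rad/s
x(θ) = r cosθ + √(L² − r² sin²θ); with ω constant, a = ω²·d²x/dθ².
d²x/dθ² = −r cosθ − r²(cos2θ)/√u − r⁴ sin²2θ/(4u^{3/2}),  u = L² − r² sin²θ = 0.0232912 m².
Substituting r = 0.0593 m, L = 0.1554 m, θ = 150.4°: d²x/dθ² = +0.039121 m.
a = ω²·d²x/dθ² = (180.2)²·(+0.039121) = +1270.9 m/s²;  |a| = 1270.9 m/s².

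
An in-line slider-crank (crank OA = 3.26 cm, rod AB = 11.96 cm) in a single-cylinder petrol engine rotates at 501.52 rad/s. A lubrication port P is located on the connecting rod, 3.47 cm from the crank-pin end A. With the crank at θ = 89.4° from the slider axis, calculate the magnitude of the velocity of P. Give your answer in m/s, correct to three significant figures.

16.4

ω = 501.5 rad/s.  Crank-pin speed |V_A| = rω = 16.35 m/s, perpendicular to OA.
Rod angle: sinφ = −(r/L) sinθ ⇒ φ = -15.817°; ω_rod = −rω cosθ/√(L²−r²sin²θ) = -1.4878 rad/s.
V_P = V_A + ω_rod × AP, with AP = 0.0347 m along the rod.
Components: V_Px = −rω sinθ − a·ω_rod·sinφ = -16.363 m/s;  V_Py = rω cosθ + a·ω_rod·cosφ = +0.12154 m/s.
|V_P| = √(V_Px² + V_Py²) = 16.363 m/s.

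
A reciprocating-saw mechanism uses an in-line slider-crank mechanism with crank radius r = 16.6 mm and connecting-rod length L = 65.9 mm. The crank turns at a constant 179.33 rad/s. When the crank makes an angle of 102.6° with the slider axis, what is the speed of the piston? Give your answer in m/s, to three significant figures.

2.74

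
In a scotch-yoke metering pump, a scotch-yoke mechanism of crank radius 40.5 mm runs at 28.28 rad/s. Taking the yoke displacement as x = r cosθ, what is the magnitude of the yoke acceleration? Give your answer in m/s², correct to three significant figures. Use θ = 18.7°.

ω = 28.28 rad/s
x = r cosθ ⇒ ẍ = −rω² cosθ (ω constant).
|a| = rω²|cosθ| = 0.0405·(28.28)²·|cos 18.7°| = 30.68 m/s².

30.7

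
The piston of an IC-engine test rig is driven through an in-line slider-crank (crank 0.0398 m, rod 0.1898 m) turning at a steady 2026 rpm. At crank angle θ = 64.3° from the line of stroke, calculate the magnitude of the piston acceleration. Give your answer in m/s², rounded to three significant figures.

541

ω = 2π·2026/60 = 212.2 rad/s
x(θ) = r cosθ + √(L² − r² sin²θ); with ω constant, a = ω²·d²x/dθ².
d²x/dθ² = −r cosθ − r²(cos2θ)/√u − r⁴ sin²2θ/(4u^{3/2}),  u = L² − r² sin²θ = 0.0347379 m².
Substituting r = 0.0398 m, L = 0.1898 m, θ = 64.3°: d²x/dθ² = -0.012016 m.
a = ω²·d²x/dθ² = (212.2)²·(-0.012016) = -540.9 m/s²;  |a| = 540.9 m/s².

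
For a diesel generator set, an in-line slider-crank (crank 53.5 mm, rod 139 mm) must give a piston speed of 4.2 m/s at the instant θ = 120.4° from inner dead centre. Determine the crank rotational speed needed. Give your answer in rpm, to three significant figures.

For an in-line slider-crank, |v_piston| = rω|sinθ|·[1 + r cosθ/√(L² − r² sin²θ)].
With r = 0.0535 m, L = 0.139 m, θ = 120.4°: the bracketed kinematic factor |dx/dθ| = 0.036617 m.
ω = v/|dx/dθ| = 4.2/0.036617 = 114.7 rad/s.
N = 60ω/(2π) = 1095.3 rpm.

1100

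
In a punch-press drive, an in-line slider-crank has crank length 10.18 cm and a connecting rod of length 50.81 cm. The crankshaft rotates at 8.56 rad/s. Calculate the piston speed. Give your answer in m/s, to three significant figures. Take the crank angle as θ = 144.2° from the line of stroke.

ω = 8.56 rad/s
For an in-line slider-crank, x = r cosθ + √(L² − r² sin²θ), so v = −rω sinθ·[1 + r cosθ/√(L² − r² sin²θ)].
With r = 0.1018 m, L = 0.5081 m, θ = 144.2°: √(L² − r² sin²θ) = 0.5046 m.
v = −0.1018·8.56·0.58496·[1 + 0.1018·-0.81106/0.5046] = -0.42633 m/s.
|v| = 0.42633 m/s.

0.426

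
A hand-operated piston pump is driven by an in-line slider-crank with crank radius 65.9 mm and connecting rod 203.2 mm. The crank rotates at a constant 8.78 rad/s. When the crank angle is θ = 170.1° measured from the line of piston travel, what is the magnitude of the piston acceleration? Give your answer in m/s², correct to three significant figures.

3.45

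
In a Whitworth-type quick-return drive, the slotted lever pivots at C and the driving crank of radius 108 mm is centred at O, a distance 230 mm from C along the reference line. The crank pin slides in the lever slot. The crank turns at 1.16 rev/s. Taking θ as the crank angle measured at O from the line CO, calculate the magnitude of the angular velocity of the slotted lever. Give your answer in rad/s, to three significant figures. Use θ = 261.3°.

ω = 7.288 rad/s (from 1.16 rev/s).
Crank pin A relative to C: A = (d + r cosθ, r sinθ); lever angle φ = atan2(r sinθ, d + r cosθ).
Differentiating tanφ: φ̇ = rω(d cosθ + r)/(d² + r² + 2dr cosθ).
d² + r² + 2dr cosθ = |CA|² = 0.0570494 m²;  d cosθ + r = +0.07321 m.
|ω_lever| = |0.108·7.288·+0.07321| / 0.0570494 = 1.0101 rad/s.

1.01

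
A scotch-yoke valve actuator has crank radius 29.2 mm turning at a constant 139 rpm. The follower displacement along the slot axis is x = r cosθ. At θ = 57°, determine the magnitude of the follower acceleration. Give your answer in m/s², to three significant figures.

3.37

ω = 14.56 rad/s (from 139 rpm).
x = r cosθ ⇒ ẍ = −rω² cosθ (ω constant).
|a| = rω²|cosθ| = 0.0292·(14.56)²·|cos 57°| = 3.3696 m/s².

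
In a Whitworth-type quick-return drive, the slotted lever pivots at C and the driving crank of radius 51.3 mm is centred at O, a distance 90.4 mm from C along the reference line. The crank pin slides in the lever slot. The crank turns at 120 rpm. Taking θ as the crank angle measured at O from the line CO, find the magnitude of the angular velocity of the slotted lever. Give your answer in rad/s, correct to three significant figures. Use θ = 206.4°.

7.66

ω = 12.57 rad/s (from 120 rpm).
Crank pin A relative to C: A = (d + r cosθ, r sinθ); lever angle φ = atan2(r sinθ, d + r cosθ).
Differentiating tanφ: φ̇ = rω(d cosθ + r)/(d² + r² + 2dr cosθ).
d² + r² + 2dr cosθ = |CA|² = 0.00249609 m²;  d cosθ + r = -0.029672 m.
|ω_lever| = |0.0513·12.57·-0.029672| / 0.00249609 = 7.6634 rad/s.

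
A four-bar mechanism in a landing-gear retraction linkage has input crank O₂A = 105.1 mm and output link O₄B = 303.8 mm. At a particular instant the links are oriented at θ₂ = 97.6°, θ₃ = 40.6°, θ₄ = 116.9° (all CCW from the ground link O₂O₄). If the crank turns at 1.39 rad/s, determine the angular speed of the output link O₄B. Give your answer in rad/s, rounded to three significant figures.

0.415

ω₂ = 1.39 rad/s
Differentiating the loop-closure r₂e^{iθ₂}+r₃e^{iθ₃}=r₁+r₄e^{iθ₄} gives r₂ω₂e^{iθ₂}+r₃ω₃e^{iθ₃}=r₄ω₄e^{iθ₄}.
Eliminating the other unknown: ω₄ = r₂ω₂ sin(θ₂−θ₃) / [r₄ sin(θ₄−θ₃)].
Numerator sine = +0.83867; denominator sine = +0.97155.
Result = 0.1051·1.39·(+0.83867) / (0.3038·(+0.97155)) = +0.4151 rad/s; magnitude 0.4151 rad/s.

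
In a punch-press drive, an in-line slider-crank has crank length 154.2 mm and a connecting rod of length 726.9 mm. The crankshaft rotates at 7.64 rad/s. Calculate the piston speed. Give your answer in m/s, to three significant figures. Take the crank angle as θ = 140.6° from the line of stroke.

ω = 7.64 rad/s
For an in-line slider-crank, x = r cosθ + √(L² − r² sin²θ), so v = −rω sinθ·[1 + r cosθ/√(L² − r² sin²θ)].
With r = 0.1542 m, L = 0.7269 m, θ = 140.6°: √(L² − r² sin²θ) = 0.72028 m.
v = −0.1542·7.64·0.63473·[1 + 0.1542·-0.77273/0.72028] = -0.62407 m/s.
|v| = 0.62407 m/s.

0.624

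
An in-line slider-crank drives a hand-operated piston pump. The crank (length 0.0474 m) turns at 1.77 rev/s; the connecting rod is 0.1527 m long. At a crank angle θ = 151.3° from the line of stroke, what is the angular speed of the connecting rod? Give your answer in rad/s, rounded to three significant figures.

ω = 11.12 rad/s (converted from 1.77 rev/s).
The rod makes angle φ with the slider axis where L sinφ = r sinθ; differentiating, L cosφ·φ̇ = r ω cosθ.
L cosφ = √(L² − r² sin²θ) = 0.15099 m.
|ω_rod| = r ω |cosθ| / √(L² − r² sin²θ) = 0.0474·11.12·0.87715/0.15099 = 3.0623 rad/s.

3.06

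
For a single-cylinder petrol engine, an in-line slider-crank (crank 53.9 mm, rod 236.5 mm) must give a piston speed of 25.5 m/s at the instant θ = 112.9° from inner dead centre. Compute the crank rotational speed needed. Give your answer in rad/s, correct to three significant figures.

For an in-line slider-crank, |v_piston| = rω|sinθ|·[1 + r cosθ/√(L² − r² sin²θ)].
With r = 0.0539 m, L = 0.2365 m, θ = 112.9°: the bracketed kinematic factor |dx/dθ| = 0.045148 m.
ω = v/|dx/dθ| = 25.5/0.045148 = 564.81 rad/s.

565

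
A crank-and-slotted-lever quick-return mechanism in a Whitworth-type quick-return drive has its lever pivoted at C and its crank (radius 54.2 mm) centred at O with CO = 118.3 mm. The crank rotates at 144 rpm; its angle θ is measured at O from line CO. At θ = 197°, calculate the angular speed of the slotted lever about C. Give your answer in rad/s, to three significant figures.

ω = 15.08 rad/s (from 144 rpm).
Crank pin A relative to C: A = (d + r cosθ, r sinθ); lever angle φ = atan2(r sinθ, d + r cosθ).
Differentiating tanφ: φ̇ = rω(d cosθ + r)/(d² + r² + 2dr cosθ).
d² + r² + 2dr cosθ = |CA|² = 0.00466915 m²;  d cosθ + r = -0.058931 m.
|ω_lever| = |0.0542·15.08·-0.058931| / 0.00466915 = 10.316 rad/s.

10.3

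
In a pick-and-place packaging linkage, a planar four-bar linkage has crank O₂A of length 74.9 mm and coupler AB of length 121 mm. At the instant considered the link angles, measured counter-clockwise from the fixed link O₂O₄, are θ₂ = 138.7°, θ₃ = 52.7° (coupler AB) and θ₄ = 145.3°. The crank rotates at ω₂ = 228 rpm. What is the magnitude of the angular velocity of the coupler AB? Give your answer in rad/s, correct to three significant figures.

1.70

ω₂ = 23.88 rad/s (from 228 rpm).
Differentiating the loop-closure r₂e^{iθ₂}+r₃e^{iθ₃}=r₁+r₄e^{iθ₄} gives r₂ω₂e^{iθ₂}+r₃ω₃e^{iθ₃}=r₄ω₄e^{iθ₄}.
Eliminating the other unknown: ω₃ = r₂ω₂ sin(θ₄−θ₂) / [r₃ sin(θ₃−θ₄)].
Numerator sine = +0.11494; denominator sine = -0.99897.
Result = 0.0749·23.88·(+0.11494) / (0.121·(-0.99897)) = -1.7005 rad/s; magnitude 1.7005 rad/s.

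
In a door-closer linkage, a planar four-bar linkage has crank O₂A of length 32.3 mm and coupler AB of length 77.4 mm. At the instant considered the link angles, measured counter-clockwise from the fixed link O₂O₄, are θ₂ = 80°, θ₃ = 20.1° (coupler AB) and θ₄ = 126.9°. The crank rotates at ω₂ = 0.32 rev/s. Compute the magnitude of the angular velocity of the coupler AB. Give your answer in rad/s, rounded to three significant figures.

0.640

ω₂ = 2.011 rad/s (from 0.32 rev/s).
Differentiating the loop-closure r₂e^{iθ₂}+r₃e^{iθ₃}=r₁+r₄e^{iθ₄} gives r₂ω₂e^{iθ₂}+r₃ω₃e^{iθ₃}=r₄ω₄e^{iθ₄}.
Eliminating the other unknown: ω₃ = r₂ω₂ sin(θ₄−θ₂) / [r₃ sin(θ₃−θ₄)].
Numerator sine = +0.73016; denominator sine = -0.95732.
Result = 0.0323·2.011·(+0.73016) / (0.0774·(-0.95732)) = -0.63996 rad/s; magnitude 0.63996 rad/s.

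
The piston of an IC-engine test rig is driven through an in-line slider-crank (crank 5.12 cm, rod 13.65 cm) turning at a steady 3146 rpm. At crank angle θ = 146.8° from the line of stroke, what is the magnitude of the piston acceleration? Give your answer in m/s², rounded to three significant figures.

ω = 2π·3146/60 = 329.4 rad/s
x(θ) = r cosθ + √(L² − r² sin²θ); with ω constant, a = ω²·d²x/dθ².
d²x/dθ² = −r cosθ − r²(cos2θ)/√u − r⁴ sin²2θ/(4u^{3/2}),  u = L² − r² sin²θ = 0.0178463 m².
Substituting r = 0.0512 m, L = 0.1365 m, θ = 146.8°: d²x/dθ² = +0.034381 m.
a = ω²·d²x/dθ² = (329.4)²·(+0.034381) = +3731.6 m/s²;  |a| = 3731.6 m/s².

3730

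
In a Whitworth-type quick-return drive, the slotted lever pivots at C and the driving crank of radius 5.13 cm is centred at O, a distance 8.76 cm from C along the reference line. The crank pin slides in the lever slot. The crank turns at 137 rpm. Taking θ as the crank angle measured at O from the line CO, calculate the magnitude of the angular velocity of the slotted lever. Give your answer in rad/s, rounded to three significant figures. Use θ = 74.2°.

ω = 14.35 rad/s (from 137 rpm).
Crank pin A relative to C: A = (d + r cosθ, r sinθ); lever angle φ = atan2(r sinθ, d + r cosθ).
Differentiating tanφ: φ̇ = rω(d cosθ + r)/(d² + r² + 2dr cosθ).
d² + r² + 2dr cosθ = |CA|² = 0.0127526 m²;  d cosθ + r = +0.075152 m.
|ω_lever| = |0.0513·14.35·+0.075152| / 0.0127526 = 4.3372 rad/s.

4.34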